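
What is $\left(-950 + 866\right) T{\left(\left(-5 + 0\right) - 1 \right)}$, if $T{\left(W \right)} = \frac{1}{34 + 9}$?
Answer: $- \frac{84}{43} \approx -1.9535$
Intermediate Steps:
$T{\left(W \right)} = \frac{1}{43}$
$\left(-950 + 866\right) T{\left(\left(-5 + 0\right) - 1 \right)} = \left(-950 + 866\right) \frac{1}{43} = \left(-84\right) \frac{1}{43} = - \frac{84}{43}$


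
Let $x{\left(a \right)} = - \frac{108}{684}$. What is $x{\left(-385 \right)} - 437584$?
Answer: $- \frac{8314099}{19} \approx -4.3758 \cdot 10^{5}$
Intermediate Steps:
$x{\left(a \right)} = - \frac{3}{19}$ ($x{\left(a \right)} = \left(-108\right) \frac{1}{684} = - \frac{3}{19}$)
$x{\left(-385 \right)} - 437584 = - \frac{3}{19} - 437584 = - \frac{8314099}{19}$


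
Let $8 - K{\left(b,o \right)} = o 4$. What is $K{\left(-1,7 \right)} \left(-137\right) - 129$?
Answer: $2611$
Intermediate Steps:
$K{\left(b,o \right)} = 8 - 4 o$ ($K{\left(b,o \right)} = 8 - o 4 = 8 - 4 o$)
$K{\left(-1,7 \right)} \left(-137\right) - 129 = \left(8 - 28\right) \left(-137\right) - 129 = \left(-20\right) \left(-137\right) - 129 = 2740 - 129 = 2611$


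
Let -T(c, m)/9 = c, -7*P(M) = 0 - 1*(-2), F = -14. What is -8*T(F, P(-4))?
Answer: -1008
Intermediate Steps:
P(M) = -2/7 (P(M) = -(0 - 1*(-2))/7 = -(0 + 2)/7 = -⅐*2 = -2/7)
T(c, m) = -9*c
-8*T(F, P(-4)) = -(-72)*(-14) = -8*126 = -1008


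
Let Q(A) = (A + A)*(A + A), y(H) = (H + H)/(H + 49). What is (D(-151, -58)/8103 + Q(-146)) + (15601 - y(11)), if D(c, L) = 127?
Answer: 8173062509/81030 ≈ 1.0086e+5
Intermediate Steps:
y(H) = 2*H/(49 + H) (y(H) = (2*H)/(49 + H) = 2*H/(49 + H))
Q(A) = 4*A² (Q(A) = (2*A)*(2*A) = 4*A²)
(D(-151, -58)/8103 + Q(-146)) + (15601 - y(11)) = (127/8103 + 4*(-146)²) + (15601 - 2*11/(49 + 11)) = (127*(1/8103) + 4*21316) + (15601 - 2*11/60) = (127/8103 + 85264) + (15601 - 2*11/60) = 690894319/8103 + (15601 - 1*11/30) = 690894319/8103 + (15601 - 11/30) = 690894319/8103 + 468019/30 = 8173062509/81030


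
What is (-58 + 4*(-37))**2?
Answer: 42436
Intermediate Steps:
(-58 + 4*(-37))**2 = (-58 - 148)**2 = (-206)**2 = 42436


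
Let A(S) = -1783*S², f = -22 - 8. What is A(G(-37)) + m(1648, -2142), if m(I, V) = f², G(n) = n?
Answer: -2440027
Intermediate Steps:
f = -30
m(I, V) = 900 (m(I, V) = (-30)² = 900)
A(G(-37)) + m(1648, -2142) = -1783*(-37)² + 900 = -1783*1369 + 900 = -2440927 + 900 = -2440027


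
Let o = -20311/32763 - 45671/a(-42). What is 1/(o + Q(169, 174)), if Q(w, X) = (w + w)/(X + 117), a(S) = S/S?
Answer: -3178011/145141219250 ≈ -2.1896e-5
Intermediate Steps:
a(S) = 1
Q(w, X) = 2*w/(117 + X) (Q(w, X) = (2*w)/(117 + X) = 2*w/(117 + X))
o = -1496339284/32763 (o = -20311/32763 - 45671/1 = -20311*1/32763 - 45671*1 = -20311/32763 - 45671 = -1496339284/32763 ≈ -45672.)
1/(o + Q(169, 174)) = 1/(-1496339284/32763 + 2*169/(117 + 174)) = 1/(-1496339284/32763 + 2*169/291) = 1/(-1496339284/32763 + 2*169*(1/291)) = 1/(-1496339284/32763 + 338/291) = 1/(-145141219250/3178011) = -3178011/145141219250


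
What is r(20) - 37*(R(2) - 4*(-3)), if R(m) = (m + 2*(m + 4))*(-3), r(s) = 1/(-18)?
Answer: 19979/18 ≈ 1109.9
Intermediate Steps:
r(s) = -1/18
R(m) = -24 - 9*m (R(m) = (m + 2*(4 + m))*(-3) = (m + (8 + 2*m))*(-3) = (8 + 3*m)*(-3) = -24 - 9*m)
r(20) - 37*(R(2) - 4*(-3)) = -1/18 - 37*((-24 - 9*2) - 4*(-3)) = -1/18 - 37*((-24 - 18) + 12) = -1/18 - 37*(-42 + 12) = -1/18 - 37*(-30) = -1/18 + 1110 = 19979/18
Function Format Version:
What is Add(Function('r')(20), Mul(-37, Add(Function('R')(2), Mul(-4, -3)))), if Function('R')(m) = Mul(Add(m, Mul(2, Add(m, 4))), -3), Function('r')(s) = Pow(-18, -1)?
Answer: Rational(19979, 18) ≈ 1109.9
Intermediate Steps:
Function('r')(s) = Rational(-1, 18)
Function('R')(m) = Add(-24, Mul(-9, m)) (Function('R')(m) = Mul(Add(m, Mul(2, Add(4, m))), -3) = Mul(Add(m, Add(8, Mul(2, m))), -3) = Mul(Add(8, Mul(3, m)), -3) = Add(-24, Mul(-9, m)))
Add(Function('r')(20), Mul(-37, Add(Function('R')(2), Mul(-4, -3)))) = Add(Rational(-1, 18), Mul(-37, Add(Add(-24, Mul(-9, 2)), Mul(-4, -3)))) = Add(Rational(-1, 18), Mul(-37, Add(Add(-24, -18), 12))) = Add(Rational(-1, 18), Mul(-37, Add(-42, 12))) = Add(Rational(-1, 18), Mul(-37, -30)) = Add(Rational(-1, 18), 1110) = Rational(19979, 18)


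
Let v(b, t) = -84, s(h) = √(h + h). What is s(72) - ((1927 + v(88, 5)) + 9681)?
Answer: -11512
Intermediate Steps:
s(h) = √2*√h (s(h) = √(2*h) = √2*√h)
s(72) - ((1927 + v(88, 5)) + 9681) = √2*√72 - ((1927 - 84) + 9681) = √2*(6*√2) - (1843 + 9681) = 12 - 1*11524 = 12 - 11524 = -11512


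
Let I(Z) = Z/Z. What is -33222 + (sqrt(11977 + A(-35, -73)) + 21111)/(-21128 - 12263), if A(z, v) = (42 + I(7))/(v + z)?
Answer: -1109336913/33391 - sqrt(3880419)/601038 ≈ -33223.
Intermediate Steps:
I(Z) = 1
A(z, v) = 43/(v + z) (A(z, v) = (42 + 1)/(v + z) = 43/(v + z))
-33222 + (sqrt(11977 + A(-35, -73)) + 21111)/(-21128 - 12263) = -33222 + (sqrt(11977 + 43/(-73 - 35)) + 21111)/(-21128 - 12263) = -33222 + (sqrt(11977 + 43/(-108)) + 21111)/(-33391) = -33222 + (sqrt(11977 + 43*(-1/108)) + 21111)*(-1/33391) = -33222 + (sqrt(11977 - 43/108) + 21111)*(-1/33391) = -33222 + (sqrt(1293473/108) + 21111)*(-1/33391) = -33222 + (sqrt(3880419)/18 + 21111)*(-1/33391) = -33222 + (21111 + sqrt(3880419)/18)*(-1/33391) = -33222 + (-21111/33391 - sqrt(3880419)/601038) = -1109336913/33391 - sqrt(3880419)/601038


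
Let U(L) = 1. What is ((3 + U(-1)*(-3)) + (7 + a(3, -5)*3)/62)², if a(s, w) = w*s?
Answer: 361/961 ≈ 0.37565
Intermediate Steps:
a(s, w) = s*w
((3 + U(-1)*(-3)) + (7 + a(3, -5)*3)/62)² = ((3 + 1*(-3)) + (7 + (3*(-5))*3)/62)² = ((3 - 3) + (7 - 15*3)*(1/62))² = (0 + (7 - 45)*(1/62))² = (0 - 38*1/62)² = (0 - 19/31)² = (-19/31)² = 361/961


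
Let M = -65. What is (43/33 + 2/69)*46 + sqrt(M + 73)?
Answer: 674/11 + 2*sqrt(2) ≈ 64.101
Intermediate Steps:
(43/33 + 2/69)*46 + sqrt(M + 73) = (43/33 + 2/69)*46 + sqrt(-65 + 73) = (43*(1/33) + 2*(1/69))*46 + sqrt(8) = (43/33 + 2/69)*46 + 2*sqrt(2) = (337/253)*46 + 2*sqrt(2) = 674/11 + 2*sqrt(2)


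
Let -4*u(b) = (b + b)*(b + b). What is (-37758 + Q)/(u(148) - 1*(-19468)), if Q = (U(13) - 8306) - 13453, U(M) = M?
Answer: 14876/609 ≈ 24.427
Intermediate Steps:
u(b) = -b² (u(b) = -(b + b)*(b + b)/4 = -2*b*2*b/4 = -b²)
Q = -21746 (Q = (13 - 8306) - 13453 = -8293 - 13453 = -21746)
(-37758 + Q)/(u(148) - 1*(-19468)) = (-37758 - 21746)/(-1*148² - 1*(-19468)) = -59504/(-1*21904 + 19468) = -59504/(-21904 + 19468) = -59504/(-2436) = -59504*(-1/2436) = 14876/609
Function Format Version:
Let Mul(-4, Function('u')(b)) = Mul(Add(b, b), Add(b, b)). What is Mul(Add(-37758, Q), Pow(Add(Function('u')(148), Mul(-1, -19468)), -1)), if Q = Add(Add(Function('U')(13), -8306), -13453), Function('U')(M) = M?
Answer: Rational(14876, 609) ≈ 24.427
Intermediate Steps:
Function('u')(b) = Mul(-1, Pow(b, 2)) (Function('u')(b) = Mul(Rational(-1, 4), Mul(Add(b, b), Add(b, b))) = Mul(Rational(-1, 4), Mul(Mul(2, b), Mul(2, b))) = Mul(Rational(-1, 4), Mul(4, Pow(b, 2))) = Mul(-1, Pow(b, 2)))
Q = -21746 (Q = Add(Add(13, -8306), -13453) = Add(-8293, -13453) = -21746)
Mul(Add(-37758, Q), Pow(Add(Function('u')(148), Mul(-1, -19468)), -1)) = Mul(Add(-37758, -21746), Pow(Add(Mul(-1, Pow(148, 2)), Mul(-1, -19468)), -1)) = Mul(-59504, Pow(Add(Mul(-1, 21904), 19468), -1)) = Mul(-59504, Pow(Add(-21904, 19468), -1)) = Mul(-59504, Pow(-2436, -1)) = Mul(-59504, Rational(-1, 2436)) = Rational(14876, 609)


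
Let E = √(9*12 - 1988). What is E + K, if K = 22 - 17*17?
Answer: -267 + 2*I*√470 ≈ -267.0 + 43.359*I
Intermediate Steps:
K = -267 (K = 22 - 289 = -267)
E = 2*I*√470 (E = √(108 - 1988) = √(-1880) = 2*I*√470 ≈ 43.359*I)
E + K = 2*I*√470 - 267 = -267 + 2*I*√470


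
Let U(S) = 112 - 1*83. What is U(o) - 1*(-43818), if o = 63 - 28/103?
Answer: 43847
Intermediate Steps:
o = 6461/103 (o = 63 - 28*1/103 = 63 - 28/103 = 6461/103 ≈ 62.728)
U(S) = 29 (U(S) = 112 - 83 = 29)
U(o) - 1*(-43818) = 29 - 1*(-43818) = 29 + 43818 = 43847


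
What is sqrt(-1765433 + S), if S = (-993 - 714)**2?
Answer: 16*sqrt(4486) ≈ 1071.6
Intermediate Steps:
S = 2913849 (S = (-1707)**2 = 2913849)
sqrt(-1765433 + S) = sqrt(-1765433 + 2913849) = sqrt(1148416) = 16*sqrt(4486)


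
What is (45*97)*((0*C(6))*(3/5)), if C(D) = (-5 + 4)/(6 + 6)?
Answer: 0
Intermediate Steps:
C(D) = -1/12
(45*97)*((0*C(6))*(3/5)) = (45*97)*((0*(-1/12))*(3/5)) = 4365*(0*(3*(⅕))) = 4365*(0*(⅗)) = 4365*0 = 0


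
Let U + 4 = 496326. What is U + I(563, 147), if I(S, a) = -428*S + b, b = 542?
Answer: 255900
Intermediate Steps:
U = 496322 (U = -4 + 496326 = 496322)
I(S, a) = 542 - 428*S (I(S, a) = -428*S + 542 = 542 - 428*S)
U + I(563, 147) = 496322 + (542 - 428*563) = 496322 + (542 - 240964) = 496322 - 240422 = 255900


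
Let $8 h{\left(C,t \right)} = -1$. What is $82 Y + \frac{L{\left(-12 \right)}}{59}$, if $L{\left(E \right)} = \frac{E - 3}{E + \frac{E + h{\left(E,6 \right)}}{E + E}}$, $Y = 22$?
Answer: $\frac{234907132}{130213} \approx 1804.0$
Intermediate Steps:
$h{\left(C,t \right)} = - \frac{1}{8}$ ($h{\left(C,t \right)} = \frac{1}{8} \left(-1\right) = - \frac{1}{8}$)
$L{\left(E \right)} = \frac{-3 + E}{E + \frac{- \frac{1}{8} + E}{2 E}}$ ($L{\left(E \right)} = \frac{E - 3}{E + \frac{E - \frac{1}{8}}{E + E}} = \frac{-3 + E}{E + \frac{- \frac{1}{8} + E}{2 E}}$)
$82 Y + \frac{L{\left(-12 \right)}}{59} = 82 \cdot 22 + \frac{16 \left(-12\right) \frac{1}{-1 + 8 \left(-12\right) + 16 \left(-12\right)^{2}} \left(-3 - 12\right)}{59} = 1804 + 16 \left(-12\right) \frac{1}{-1 - 96 + 16 \cdot 144} \left(-15\right) \frac{1}{59} = 1804 + 16 \left(-12\right) \frac{1}{-1 - 96 + 2304} \left(-15\right) \frac{1}{59} = 1804 + 16 \left(-12\right) \frac{1}{2207} \left(-15\right) \frac{1}{59} = 1804 + \frac{2880}{2207} \cdot \frac{1}{59} = 1804 + \frac{2880}{130213} = \frac{234907132}{130213}$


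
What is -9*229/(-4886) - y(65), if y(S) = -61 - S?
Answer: 617697/4886 ≈ 126.42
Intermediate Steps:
-9*229/(-4886) - y(65) = -9*229/(-4886) - (-61 - 1*65) = -2061*(-1/4886) - (-61 - 65) = 2061/4886 - 1*(-126) = 2061/4886 + 126 = 617697/4886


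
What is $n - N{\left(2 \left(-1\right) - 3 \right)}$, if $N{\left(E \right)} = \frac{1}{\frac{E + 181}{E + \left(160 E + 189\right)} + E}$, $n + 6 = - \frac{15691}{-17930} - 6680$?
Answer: $- \frac{4434853183}{663410} \approx -6684.9$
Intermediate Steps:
$n = - \frac{119864289}{17930}$ ($n = -6 - \left(6680 + \frac{15691}{-17930}\right) = -6 - \frac{119756709}{17930} = - \frac{119864289}{17930} \approx -6685.1$)
$N{\left(E \right)} = \frac{1}{E + \frac{181 + E}{189 + 161 E}}$ ($N{\left(E \right)} = \frac{1}{\frac{181 + E}{E + \left(189 + 160 E\right)} + E} = \frac{1}{\frac{181 + E}{189 + 161 E} + E} = \frac{1}{E + \frac{181 + E}{189 + 161 E}}$)
$n - N{\left(2 \left(-1\right) - 3 \right)} = - \frac{119864289}{17930} - \frac{7 \left(27 + 23 \left(2 \left(-1\right) - 3\right)\right)}{181 + 161 \left(2 \left(-1\right) - 3\right)^{2} + 190 \left(2 \left(-1\right) - 3\right)} = - \frac{119864289}{17930} - \frac{7 \left(27 + 23 \left(-2 - 3\right)\right)}{181 + 161 \left(-2 - 3\right)^{2} + 190 \left(-2 - 3\right)} = - \frac{119864289}{17930} - \frac{7 \left(27 + 23 \left(-5\right)\right)}{181 + 161 \left(-5\right)^{2} + 190 \left(-5\right)} = - \frac{119864289}{17930} - \frac{7 \left(27 - 115\right)}{181 + 161 \cdot 25 - 950} = - \frac{119864289}{17930} - 7 \frac{1}{181 + 4025 - 950} \left(-88\right) = - \frac{119864289}{17930} - 7 \cdot \frac{1}{3256} \left(-88\right) = - \frac{119864289}{17930} - - \frac{7}{37} = - \frac{119864289}{17930} + \frac{7}{37} = - \frac{4434853183}{663410}$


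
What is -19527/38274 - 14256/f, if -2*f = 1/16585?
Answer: 6032894845651/12758 ≈ 4.7287e+8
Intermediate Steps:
f = -1/33170 (f = -½/16585 = -½*1/16585 = -1/33170 ≈ -3.0148e-5)
-19527/38274 - 14256/f = -19527/38274 - 14256/(-1/33170) = -19527*1/38274 - 14256*(-33170) = -6509/12758 + 472871520 = 6032894845651/12758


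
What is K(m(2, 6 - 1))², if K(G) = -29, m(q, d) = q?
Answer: 841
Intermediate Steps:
K(m(2, 6 - 1))² = (-29)² = 841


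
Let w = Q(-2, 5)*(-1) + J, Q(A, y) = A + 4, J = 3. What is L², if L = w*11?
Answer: 121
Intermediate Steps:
Q(A, y) = 4 + A
w = 1 (w = (4 - 2)*(-1) + 3 = 2*(-1) + 3 = -2 + 3 = 1)
L = 11 (L = 1*11 = 11)
L² = 11² = 121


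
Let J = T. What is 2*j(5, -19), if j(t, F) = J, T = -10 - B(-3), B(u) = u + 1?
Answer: -16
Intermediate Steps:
B(u) = 1 + u
T = -8 (T = -10 - (1 - 3) = -10 - 1*(-2) = -10 + 2 = -8)
J = -8
j(t, F) = -8
2*j(5, -19) = 2*(-8) = -16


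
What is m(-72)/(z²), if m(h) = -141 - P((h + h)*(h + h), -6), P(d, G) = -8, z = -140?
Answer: -19/2800 ≈ -0.0067857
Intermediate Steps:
m(h) = -133 (m(h) = -141 - 1*(-8) = -141 + 8 = -133)
m(-72)/(z²) = -133/((-140)²) = -133/19600 = -133*1/19600 = -19/2800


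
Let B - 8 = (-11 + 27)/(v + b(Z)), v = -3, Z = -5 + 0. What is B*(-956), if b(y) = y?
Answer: -5736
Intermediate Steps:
Z = -5
B = 6 (B = 8 + (-11 + 27)/(-3 - 5) = 8 + 16/(-8) = 8 + 16*(-1/8) = 8 - 2 = 6)
B*(-956) = 6*(-956) = -5736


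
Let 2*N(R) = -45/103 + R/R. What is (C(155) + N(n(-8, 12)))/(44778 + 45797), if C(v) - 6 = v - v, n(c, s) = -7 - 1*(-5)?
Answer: 647/9329225 ≈ 6.9352e-5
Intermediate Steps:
n(c, s) = -2 (n(c, s) = -7 + 5 = -2)
N(R) = 29/103 (N(R) = (-45/103 + R/R)/2 = (-45*1/103 + 1)/2 = (-45/103 + 1)/2 = (½)*(58/103) = 29/103)
C(v) = 6 (C(v) = 6 + (v - v) = 6 + 0 = 6)
(C(155) + N(n(-8, 12)))/(44778 + 45797) = (6 + 29/103)/(44778 + 45797) = (647/103)/90575 = (647/103)*(1/90575) = 647/9329225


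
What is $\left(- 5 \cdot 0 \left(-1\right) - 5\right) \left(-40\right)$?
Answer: $200$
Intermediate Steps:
$\left(- 5 \cdot 0 \left(-1\right) - 5\right) \left(-40\right) = \left(\left(-5\right) 0 - 5\right) \left(-40\right) = \left(0 - 5\right) \left(-40\right) = \left(-5\right) \left(-40\right) = 200$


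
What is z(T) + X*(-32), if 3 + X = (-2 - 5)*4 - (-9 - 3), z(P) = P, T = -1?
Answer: 607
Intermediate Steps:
X = -19 (X = -3 + ((-2 - 5)*4 - (-9 - 3)) = -3 + (-7*4 - 1*(-12)) = -3 + (-28 + 12) = -3 - 16 = -19)
z(T) + X*(-32) = -1 - 19*(-32) = -1 + 608 = 607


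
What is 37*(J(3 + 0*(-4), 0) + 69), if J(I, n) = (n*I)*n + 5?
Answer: 2738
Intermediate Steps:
J(I, n) = 5 + I*n² (J(I, n) = (I*n)*n + 5 = I*n² + 5 = 5 + I*n²)
37*(J(3 + 0*(-4), 0) + 69) = 37*((5 + (3 + 0*(-4))*0²) + 69) = 37*((5 + (3 + 0)*0) + 69) = 37*((5 + 3*0) + 69) = 37*((5 + 0) + 69) = 37*(5 + 69) = 37*74 = 2738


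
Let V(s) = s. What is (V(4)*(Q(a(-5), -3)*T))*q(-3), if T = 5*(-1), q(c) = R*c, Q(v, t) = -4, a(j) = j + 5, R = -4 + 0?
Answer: 960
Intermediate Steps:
R = -4
a(j) = 5 + j
q(c) = -4*c
T = -5
(V(4)*(Q(a(-5), -3)*T))*q(-3) = (4*(-4*(-5)))*(-4*(-3)) = (4*20)*12 = 80*12 = 960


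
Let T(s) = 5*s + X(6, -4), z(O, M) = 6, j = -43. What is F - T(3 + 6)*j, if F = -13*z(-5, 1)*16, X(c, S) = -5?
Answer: 472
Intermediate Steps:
T(s) = -5 + 5*s (T(s) = 5*s - 5 = -5 + 5*s)
F = -1248 (F = -13*6*16 = -78*16 = -1248)
F - T(3 + 6)*j = -1248 - (-5 + 5*(3 + 6))*(-43) = -1248 - (-5 + 5*9)*(-43) = -1248 - (-5 + 45)*(-43) = -1248 - 40*(-43) = -1248 - 1*(-1720) = -1248 + 1720 = 472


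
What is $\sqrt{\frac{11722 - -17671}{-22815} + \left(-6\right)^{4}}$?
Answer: $\frac{\sqrt{443082705}}{585} \approx 35.982$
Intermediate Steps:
$\sqrt{\frac{11722 - -17671}{-22815} + \left(-6\right)^{4}} = \sqrt{\left(11722 + 17671\right) \left(- \frac{1}{22815}\right) + 1296} = \sqrt{29393 \left(- \frac{1}{22815}\right) + 1296} = \sqrt{- \frac{2261}{1755} + 1296} = \sqrt{\frac{2272219}{1755}} = \frac{\sqrt{443082705}}{585}$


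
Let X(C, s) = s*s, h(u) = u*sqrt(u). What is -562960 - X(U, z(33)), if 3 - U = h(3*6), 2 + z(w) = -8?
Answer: -563060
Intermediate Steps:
z(w) = -10 (z(w) = -2 - 8 = -10)
h(u) = u**(3/2)
U = 3 - 54*sqrt(2) (U = 3 - (3*6)**(3/2) = 3 - 18**(3/2) = 3 - 54*sqrt(2) ≈ -73.368)
X(C, s) = s**2
-562960 - X(U, z(33)) = -562960 - 1*(-10)**2 = -562960 - 1*100 = -562960 - 100 = -563060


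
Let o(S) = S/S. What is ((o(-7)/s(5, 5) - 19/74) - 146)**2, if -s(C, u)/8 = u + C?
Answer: 187451763849/8761600 ≈ 21395.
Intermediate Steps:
o(S) = 1
s(C, u) = -8*C - 8*u (s(C, u) = -8*(u + C) = -8*(C + u) = -8*C - 8*u)
((o(-7)/s(5, 5) - 19/74) - 146)**2 = ((1/(-8*5 - 8*5) - 19/74) - 146)**2 = ((1/(-40 - 40) - 19*1/74) - 146)**2 = ((1/(-80) - 19/74) - 146)**2 = ((1*(-1/80) - 19/74) - 146)**2 = ((-1/80 - 19/74) - 146)**2 = (-797/2960 - 146)**2 = (-432957/2960)**2 = 187451763849/8761600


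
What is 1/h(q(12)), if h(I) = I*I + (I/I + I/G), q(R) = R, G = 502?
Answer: 251/36401 ≈ 0.0068954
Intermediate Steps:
h(I) = 1 + I² + I/502 (h(I) = I*I + (I/I + I/502) = I² + (1 + I*(1/502)) = I² + (1 + I/502) = 1 + I² + I/502)
1/h(q(12)) = 1/(1 + 12² + (1/502)*12) = 1/(1 + 144 + 6/251) = 1/(36401/251) = 251/36401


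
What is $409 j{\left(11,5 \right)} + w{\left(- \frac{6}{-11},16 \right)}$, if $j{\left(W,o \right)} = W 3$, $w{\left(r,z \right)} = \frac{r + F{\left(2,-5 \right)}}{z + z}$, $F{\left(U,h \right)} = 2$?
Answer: $\frac{1187743}{88} \approx 13497.0$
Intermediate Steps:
$w{\left(r,z \right)} = \frac{2 + r}{2 z}$ ($w{\left(r,z \right)} = \frac{r + 2}{z + z} = \frac{2 + r}{2 z}$)
$j{\left(W,o \right)} = 3 W$
$409 j{\left(11,5 \right)} + w{\left(- \frac{6}{-11},16 \right)} = 409 \cdot 3 \cdot 11 + \frac{2 - \frac{6}{-11}}{2 \cdot 16} = 409 \cdot 33 + \frac{1}{2} \cdot \frac{1}{16} \left(2 - - \frac{6}{11}\right) = 13497 + \frac{1}{2} \cdot \frac{1}{16} \left(2 + \frac{6}{11}\right) = 13497 + \frac{1}{2} \cdot \frac{1}{16} \cdot \frac{28}{11} = 13497 + \frac{7}{88} = \frac{1187743}{88}$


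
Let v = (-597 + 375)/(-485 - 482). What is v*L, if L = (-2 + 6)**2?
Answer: 3552/967 ≈ 3.6732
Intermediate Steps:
v = 222/967 (v = -222/(-967) = -222*(-1/967) = 222/967 ≈ 0.22958)
L = 16 (L = 4**2 = 16)
v*L = (222/967)*16 = 3552/967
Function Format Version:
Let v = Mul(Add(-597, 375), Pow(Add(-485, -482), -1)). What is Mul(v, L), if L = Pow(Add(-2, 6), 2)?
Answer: Rational(3552, 967) ≈ 3.6732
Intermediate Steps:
v = Rational(222, 967) (v = Mul(-222, Pow(-967, -1)) = Mul(-222, Rational(-1, 967)) = Rational(222, 967) ≈ 0.22958)
L = 16 (L = Pow(4, 2) = 16)
Mul(v, L) = Mul(Rational(222, 967), 16) = Rational(3552, 967)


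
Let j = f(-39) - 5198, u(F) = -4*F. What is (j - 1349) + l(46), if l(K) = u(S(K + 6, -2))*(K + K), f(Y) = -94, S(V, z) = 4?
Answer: -8113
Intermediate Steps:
j = -5292 (j = -94 - 5198 = -5292)
l(K) = -32*K (l(K) = (-4*4)*(K + K) = -32*K)
(j - 1349) + l(46) = (-5292 - 1349) - 32*46 = -6641 - 1472 = -8113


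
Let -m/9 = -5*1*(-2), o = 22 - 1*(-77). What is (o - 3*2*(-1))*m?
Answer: -9450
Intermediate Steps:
o = 99 (o = 22 + 77 = 99)
m = -90 (m = -9*(-5*1)*(-2) = -(-45)*(-2) = -9*10 = -90)
(o - 3*2*(-1))*m = (99 - 3*2*(-1))*(-90) = (99 - 6*(-1))*(-90) = (99 + 6)*(-90) = 105*(-90) = -9450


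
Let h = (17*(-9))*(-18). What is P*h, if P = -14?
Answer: -38556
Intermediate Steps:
h = 2754 (h = -153*(-18) = 2754)
P*h = -14*2754 = -38556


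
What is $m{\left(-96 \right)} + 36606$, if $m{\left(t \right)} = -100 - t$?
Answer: $36602$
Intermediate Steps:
$m{\left(-96 \right)} + 36606 = \left(-100 - -96\right) + 36606 = \left(-100 + 96\right) + 36606 = -4 + 36606 = 36602$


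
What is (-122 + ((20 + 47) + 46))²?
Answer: 81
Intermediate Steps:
(-122 + ((20 + 47) + 46))² = (-122 + (67 + 46))² = (-122 + 113)² = (-9)² = 81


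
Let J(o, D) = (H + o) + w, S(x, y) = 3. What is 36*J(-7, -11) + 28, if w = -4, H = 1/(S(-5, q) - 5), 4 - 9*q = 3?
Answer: -386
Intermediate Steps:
q = ⅑ (q = 4/9 - ⅑*3 = 4/9 - ⅓ = ⅑ ≈ 0.11111)
H = -½ (H = 1/(3 - 5) = 1/(-2) = -½ ≈ -0.50000)
J(o, D) = -9/2 + o (J(o, D) = (-½ + o) - 4 = -9/2 + o)
36*J(-7, -11) + 28 = 36*(-9/2 - 7) + 28 = 36*(-23/2) + 28 = -414 + 28 = -386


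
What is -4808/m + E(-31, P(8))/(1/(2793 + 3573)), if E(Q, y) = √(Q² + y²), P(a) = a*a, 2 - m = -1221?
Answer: -4808/1223 + 6366*√5057 ≈ 4.5270e+5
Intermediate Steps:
m = 1223 (m = 2 - 1*(-1221) = 2 + 1221 = 1223)
P(a) = a²
-4808/m + E(-31, P(8))/(1/(2793 + 3573)) = -4808/1223 + √((-31)² + (8²)²)/(1/(2793 + 3573)) = -4808*1/1223 + √(961 + 64²)/(1/6366) = -4808/1223 + √(961 + 4096)/(1/6366) = -4808/1223 + √5057*6366 = -4808/1223 + 6366*√5057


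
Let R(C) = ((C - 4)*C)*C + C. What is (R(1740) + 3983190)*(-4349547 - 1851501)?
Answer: -32616883259659440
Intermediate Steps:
R(C) = C + C²*(-4 + C) (R(C) = ((-4 + C)*C)*C + C = (C*(-4 + C))*C + C = C²*(-4 + C) + C = C + C²*(-4 + C))
(R(1740) + 3983190)*(-4349547 - 1851501) = (1740*(1 + 1740² - 4*1740) + 3983190)*(-4349547 - 1851501) = (1740*(1 + 3027600 - 6960) + 3983190)*(-6201048) = (1740*3020641 + 3983190)*(-6201048) = (5255915340 + 3983190)*(-6201048) = 5259898530*(-6201048) = -32616883259659440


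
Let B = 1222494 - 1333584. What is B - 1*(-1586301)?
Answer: 1475211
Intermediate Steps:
B = -111090
B - 1*(-1586301) = -111090 - 1*(-1586301) = -111090 + 1586301 = 1475211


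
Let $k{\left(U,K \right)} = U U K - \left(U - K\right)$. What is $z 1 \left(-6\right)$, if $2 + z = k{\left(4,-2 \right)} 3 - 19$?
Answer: $810$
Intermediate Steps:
$k{\left(U,K \right)} = K - U + K U^{2}$ ($k{\left(U,K \right)} = U^{2} K + \left(K - U\right) = K U^{2} + \left(K - U\right) = K - U + K U^{2}$)
$z = -135$ ($z = -2 + \left(\left(-2 - 4 - 2 \cdot 4^{2}\right) 3 - 19\right) = -2 + \left(\left(-2 - 4 - 32\right) 3 - 19\right) = -2 - 133 = -135$)
$z 1 \left(-6\right) = - 135 \cdot 1 \left(-6\right) = \left(-135\right) \left(-6\right) = 810$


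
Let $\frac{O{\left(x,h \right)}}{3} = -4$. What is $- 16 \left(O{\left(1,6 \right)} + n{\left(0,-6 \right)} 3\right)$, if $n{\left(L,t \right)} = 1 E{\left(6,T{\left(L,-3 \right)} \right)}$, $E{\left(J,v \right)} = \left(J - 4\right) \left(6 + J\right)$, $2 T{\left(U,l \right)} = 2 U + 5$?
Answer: $-960$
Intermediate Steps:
$T{\left(U,l \right)} = \frac{5}{2} + U$ ($T{\left(U,l \right)} = \frac{2 U + 5}{2} = \frac{5 + 2 U}{2} = \frac{5}{2} + U$)
$E{\left(J,v \right)} = \left(-4 + J\right) \left(6 + J\right)$
$O{\left(x,h \right)} = -12$ ($O{\left(x,h \right)} = 3 \left(-4\right) = -12$)
$n{\left(L,t \right)} = 24$ ($n{\left(L,t \right)} = 1 \left(-24 + 6^{2} + 2 \cdot 6\right) = 1 \left(-24 + 36 + 12\right) = 1 \cdot 24 = 24$)
$- 16 \left(O{\left(1,6 \right)} + n{\left(0,-6 \right)} 3\right) = - 16 \left(-12 + 24 \cdot 3\right) = - 16 \left(-12 + 72\right) = \left(-16\right) 60 = -960$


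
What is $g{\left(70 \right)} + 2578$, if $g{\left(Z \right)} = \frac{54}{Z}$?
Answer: $\frac{90257}{35} \approx 2578.8$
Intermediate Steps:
$g{\left(70 \right)} + 2578 = \frac{54}{70} + 2578 = 54 \cdot \frac{1}{70} + 2578 = \frac{27}{35} + 2578 = \frac{90257}{35}$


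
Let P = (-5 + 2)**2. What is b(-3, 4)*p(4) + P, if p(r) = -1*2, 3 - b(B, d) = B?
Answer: -3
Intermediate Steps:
P = 9 (P = (-3)**2 = 9)
b(B, d) = 3 - B
p(r) = -2
b(-3, 4)*p(4) + P = (3 - 1*(-3))*(-2) + 9 = (3 + 3)*(-2) + 9 = 6*(-2) + 9 = -12 + 9 = -3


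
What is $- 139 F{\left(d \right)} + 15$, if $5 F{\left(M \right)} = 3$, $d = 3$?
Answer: $- \frac{342}{5} \approx -68.4$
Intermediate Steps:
$F{\left(M \right)} = \frac{3}{5}$ ($F{\left(M \right)} = \frac{1}{5} \cdot 3 = \frac{3}{5}$)
$- 139 F{\left(d \right)} + 15 = \left(-139\right) \frac{3}{5} + 15 = - \frac{417}{5} + 15 = - \frac{342}{5}$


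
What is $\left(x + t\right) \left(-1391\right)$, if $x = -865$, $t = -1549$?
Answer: $3357874$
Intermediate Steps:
$\left(x + t\right) \left(-1391\right) = \left(-865 - 1549\right) \left(-1391\right) = \left(-2414\right) \left(-1391\right) = 3357874$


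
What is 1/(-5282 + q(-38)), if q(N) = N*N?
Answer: -1/3838 ≈ -0.00026055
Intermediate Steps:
q(N) = N²
1/(-5282 + q(-38)) = 1/(-5282 + (-38)²) = 1/(-5282 + 1444) = 1/(-3838) = -1/3838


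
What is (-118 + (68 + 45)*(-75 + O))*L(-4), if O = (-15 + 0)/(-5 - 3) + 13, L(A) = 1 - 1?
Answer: 0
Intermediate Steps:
L(A) = 0
O = 119/8 (O = -15/(-8) + 13 = -15*(-⅛) + 13 = 15/8 + 13 = 119/8 ≈ 14.875)
(-118 + (68 + 45)*(-75 + O))*L(-4) = (-118 + (68 + 45)*(-75 + 119/8))*0 = (-118 + 113*(-481/8))*0 = (-118 - 54353/8)*0 = -55297/8*0 = 0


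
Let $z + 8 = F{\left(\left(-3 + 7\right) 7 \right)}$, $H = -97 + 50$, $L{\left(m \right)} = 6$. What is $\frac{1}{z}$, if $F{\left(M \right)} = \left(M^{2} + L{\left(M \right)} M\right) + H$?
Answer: $\frac{1}{897} \approx 0.0011148$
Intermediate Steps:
$H = -47$
$F{\left(M \right)} = -47 + M^{2} + 6 M$ ($F{\left(M \right)} = \left(M^{2} + 6 M\right) - 47 = -47 + M^{2} + 6 M$)
$z = 897$ ($z = -8 + \left(-47 + \left(\left(-3 + 7\right) 7\right)^{2} + 6 \left(-3 + 7\right) 7\right) = -8 + \left(-47 + \left(4 \cdot 7\right)^{2} + 6 \cdot 4 \cdot 7\right) = -8 + \left(-47 + 28^{2} + 6 \cdot 28\right) = -8 + \left(-47 + 784 + 168\right) = -8 + 905 = 897$)
$\frac{1}{z} = \frac{1}{897}$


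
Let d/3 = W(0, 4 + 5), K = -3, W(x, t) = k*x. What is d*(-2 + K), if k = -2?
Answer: 0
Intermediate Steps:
W(x, t) = -2*x
d = 0 (d = 3*(-2*0) = 3*0 = 0)
d*(-2 + K) = 0*(-2 - 3) = 0*(-5) = 0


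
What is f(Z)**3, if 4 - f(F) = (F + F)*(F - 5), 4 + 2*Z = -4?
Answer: -314432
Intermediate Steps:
Z = -4 (Z = -2 + (1/2)*(-4) = -2 - 2 = -4)
f(F) = 4 - 2*F*(-5 + F) (f(F) = 4 - (F + F)*(F - 5) = 4 - 2*F*(-5 + F))
f(Z)**3 = (4 - 2*(-4)**2 + 10*(-4))**3 = (4 - 2*16 - 40)**3 = (4 - 32 - 40)**3 = (-68)**3 = -314432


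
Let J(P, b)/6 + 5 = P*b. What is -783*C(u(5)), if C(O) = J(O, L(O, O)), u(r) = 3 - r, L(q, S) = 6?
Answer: 79866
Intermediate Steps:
J(P, b) = -30 + 6*P*b (J(P, b) = -30 + 6*(P*b) = -30 + 6*P*b)
C(O) = -30 + 36*O (C(O) = -30 + 6*O*6 = -30 + 36*O)
-783*C(u(5)) = -783*(-30 + 36*(3 - 1*5)) = -783*(-30 + 36*(3 - 5)) = -783*(-30 + 36*(-2)) = -783*(-30 - 72) = -783*(-102) = 79866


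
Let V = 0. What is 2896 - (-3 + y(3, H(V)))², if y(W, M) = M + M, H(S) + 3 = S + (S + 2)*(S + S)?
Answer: 2815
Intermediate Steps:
H(S) = -3 + S + 2*S*(2 + S) (H(S) = -3 + (S + (S + 2)*(S + S)) = -3 + (S + (2 + S)*(2*S)) = -3 + (S + 2*S*(2 + S)) = -3 + S + 2*S*(2 + S))
y(W, M) = 2*M
2896 - (-3 + y(3, H(V)))² = 2896 - (-3 + 2*(-3 + 2*0² + 5*0))² = 2896 - (-3 + 2*(-3 + 2*0 + 0))² = 2896 - (-3 + 2*(-3 + 0 + 0))² = 2896 - (-3 + 2*(-3))² = 2896 - (-3 - 6)² = 2896 - 1*(-9)² = 2896 - 1*81 = 2896 - 81 = 2815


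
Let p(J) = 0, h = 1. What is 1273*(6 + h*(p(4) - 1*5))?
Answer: 1273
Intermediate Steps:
1273*(6 + h*(p(4) - 1*5)) = 1273*(6 + 1*(0 - 1*5)) = 1273*(6 + 1*(0 - 5)) = 1273*(6 + 1*(-5)) = 1273*(6 - 5) = 1273*1 = 1273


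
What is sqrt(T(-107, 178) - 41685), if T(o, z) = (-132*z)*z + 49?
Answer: 2*I*sqrt(1055981) ≈ 2055.2*I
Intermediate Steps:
T(o, z) = 49 - 132*z**2 (T(o, z) = -132*z**2 + 49 = 49 - 132*z**2)
sqrt(T(-107, 178) - 41685) = sqrt((49 - 132*178**2) - 41685) = sqrt((49 - 132*31684) - 41685) = sqrt((49 - 4182288) - 41685) = sqrt(-4182239 - 41685) = sqrt(-4223924) = 2*I*sqrt(1055981)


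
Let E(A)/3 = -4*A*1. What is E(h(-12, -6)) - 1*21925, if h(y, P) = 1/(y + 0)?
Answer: -21924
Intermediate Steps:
h(y, P) = 1/y
E(A) = -12*A (E(A) = 3*(-4*A*1) = 3*(-4*A) = -12*A)
E(h(-12, -6)) - 1*21925 = -12/(-12) - 1*21925 = -12*(-1/12) - 21925 = 1 - 21925 = -21924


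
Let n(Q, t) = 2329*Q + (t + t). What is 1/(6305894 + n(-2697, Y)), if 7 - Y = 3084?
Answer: 1/18427 ≈ 5.4268e-5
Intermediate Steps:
Y = -3077 (Y = 7 - 1*3084 = 7 - 3084 = -3077)
n(Q, t) = 2*t + 2329*Q (n(Q, t) = 2329*Q + 2*t = 2*t + 2329*Q)
1/(6305894 + n(-2697, Y)) = 1/(6305894 + (2*(-3077) + 2329*(-2697))) = 1/(6305894 + (-6154 - 6281313)) = 1/(6305894 - 6287467) = 1/18427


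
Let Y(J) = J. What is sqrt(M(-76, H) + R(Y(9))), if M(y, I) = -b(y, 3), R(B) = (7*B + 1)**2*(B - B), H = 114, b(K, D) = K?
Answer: 2*sqrt(19) ≈ 8.7178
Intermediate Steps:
R(B) = 0 (R(B) = (1 + 7*B)**2*0 = 0)
M(y, I) = -y
sqrt(M(-76, H) + R(Y(9))) = sqrt(-1*(-76) + 0) = sqrt(76 + 0) = sqrt(76) = 2*sqrt(19)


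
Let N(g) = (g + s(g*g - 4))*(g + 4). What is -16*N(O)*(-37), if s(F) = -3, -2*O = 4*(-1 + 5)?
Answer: 26048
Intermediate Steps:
O = -8 (O = -2*(-1 + 5) = -2*4 = -1/2*16 = -8)
N(g) = (-3 + g)*(4 + g) (N(g) = (g - 3)*(g + 4) = (-3 + g)*(4 + g))
-16*N(O)*(-37) = -16*(-12 - 8 + (-8)**2)*(-37) = -16*(-12 - 8 + 64)*(-37) = -16*44*(-37) = -704*(-37) = 26048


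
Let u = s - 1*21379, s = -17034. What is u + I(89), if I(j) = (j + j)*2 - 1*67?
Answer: -38124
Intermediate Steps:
I(j) = -67 + 4*j (I(j) = (2*j)*2 - 67 = 4*j - 67 = -67 + 4*j)
u = -38413 (u = -17034 - 1*21379 = -17034 - 21379 = -38413)
u + I(89) = -38413 + (-67 + 4*89) = -38413 + (-67 + 356) = -38413 + 289 = -38124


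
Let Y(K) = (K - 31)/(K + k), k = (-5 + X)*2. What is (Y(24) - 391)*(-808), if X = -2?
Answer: 1582468/5 ≈ 3.1649e+5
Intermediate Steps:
k = -14 (k = (-5 - 2)*2 = -7*2 = -14)
Y(K) = (-31 + K)/(-14 + K) (Y(K) = (K - 31)/(K - 14) = (-31 + K)/(-14 + K))
(Y(24) - 391)*(-808) = ((-31 + 24)/(-14 + 24) - 391)*(-808) = (-7/10 - 391)*(-808) = -3917/10*(-808) = 1582468/5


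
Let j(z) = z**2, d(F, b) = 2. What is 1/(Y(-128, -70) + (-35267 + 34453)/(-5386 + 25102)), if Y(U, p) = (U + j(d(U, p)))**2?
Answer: 9858/151576201 ≈ 6.5037e-5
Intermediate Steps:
Y(U, p) = (4 + U)**2 (Y(U, p) = (U + 2**2)**2 = (U + 4)**2 = (4 + U)**2)
1/(Y(-128, -70) + (-35267 + 34453)/(-5386 + 25102)) = 1/((4 - 128)**2 + (-35267 + 34453)/(-5386 + 25102)) = 1/((-124)**2 - 814/19716) = 1/(15376 - 814*1/19716) = 1/(15376 - 407/9858) = 1/(151576201/9858) = 9858/151576201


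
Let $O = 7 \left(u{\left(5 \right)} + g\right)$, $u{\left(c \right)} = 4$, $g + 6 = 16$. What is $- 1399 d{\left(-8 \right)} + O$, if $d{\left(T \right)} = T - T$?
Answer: $98$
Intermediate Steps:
$g = 10$ ($g = -6 + 16 = 10$)
$O = 98$ ($O = 7 \left(4 + 10\right) = 7 \cdot 14 = 98$)
$d{\left(T \right)} = 0$
$- 1399 d{\left(-8 \right)} + O = \left(-1399\right) 0 + 98 = 0 + 98 = 98$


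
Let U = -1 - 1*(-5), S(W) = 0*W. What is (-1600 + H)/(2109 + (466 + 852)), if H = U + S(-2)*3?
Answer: -1596/3427 ≈ -0.46571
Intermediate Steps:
S(W) = 0
U = 4 (U = -1 + 5 = 4)
H = 4 (H = 4 + 0*3 = 4 + 0 = 4)
(-1600 + H)/(2109 + (466 + 852)) = (-1600 + 4)/(2109 + (466 + 852)) = -1596/(2109 + 1318) = -1596/3427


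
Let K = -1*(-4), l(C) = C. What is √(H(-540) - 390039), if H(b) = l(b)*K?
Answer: I*√392199 ≈ 626.26*I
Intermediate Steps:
K = 4
H(b) = 4*b (H(b) = b*4 = 4*b)
√(H(-540) - 390039) = √(4*(-540) - 390039) = √(-2160 - 390039) = √(-392199) = I*√392199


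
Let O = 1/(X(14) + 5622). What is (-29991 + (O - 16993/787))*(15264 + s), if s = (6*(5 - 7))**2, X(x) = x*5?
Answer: -517880317745916/1119901 ≈ -4.6243e+8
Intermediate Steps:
X(x) = 5*x
O = 1/5692 (O = 1/(5*14 + 5622) = 1/(70 + 5622) = 1/5692 ≈ 0.00017569)
s = 144 (s = (6*(-2))**2 = (-12)**2 = 144)
(-29991 + (O - 16993/787))*(15264 + s) = (-29991 + (1/5692 - 16993/787))*(15264 + 144) = (-29991 + (1/5692 - 16993*1/787))*15408 = (-29991 + (1/5692 - 16993/787))*15408 = (-29991 - 96723369/4479604)*15408 = -134444526933/4479604*15408 = -517880317745916/1119901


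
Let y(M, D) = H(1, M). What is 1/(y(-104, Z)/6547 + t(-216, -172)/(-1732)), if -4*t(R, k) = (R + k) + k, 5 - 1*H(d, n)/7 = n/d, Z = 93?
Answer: 2834851/101234 ≈ 28.003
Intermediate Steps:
H(d, n) = 35 - 7*n/d
t(R, k) = -k/2 - R/4 (t(R, k) = -((R + k) + k)/4 = -(R + 2*k)/4 = -k/2 - R/4)
y(M, D) = 35 - 7*M (y(M, D) = 35 - 7*M/1 = 35 - 7*M*1 = 35 - 7*M)
1/(y(-104, Z)/6547 + t(-216, -172)/(-1732)) = 1/((35 - 7*(-104))/6547 + (-1/2*(-172) - 1/4*(-216))/(-1732)) = 1/((35 + 728)*(1/6547) + (86 + 54)*(-1/1732)) = 1/(763*(1/6547) + 140*(-1/1732)) = 1/(763/6547 - 35/433) = 1/(101234/2834851) = 2834851/101234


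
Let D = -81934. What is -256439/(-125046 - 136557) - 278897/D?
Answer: 93971364917/21434180202 ≈ 4.3842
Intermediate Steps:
-256439/(-125046 - 136557) - 278897/D = -256439/(-125046 - 136557) - 278897/(-81934) = -256439/(-261603) - 278897*(-1/81934) = -256439*(-1/261603) + 278897/81934 = 256439/261603 + 278897/81934 = 93971364917/21434180202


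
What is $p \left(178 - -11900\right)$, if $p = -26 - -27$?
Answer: $12078$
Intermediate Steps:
$p = 1$ ($p = -26 + 27 = 1$)
$p \left(178 - -11900\right) = 1 \left(178 - -11900\right) = 1 \left(178 + 11900\right) = 1 \cdot 12078 = 12078$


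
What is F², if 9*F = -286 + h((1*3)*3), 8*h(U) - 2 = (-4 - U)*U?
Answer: 71289/64 ≈ 1113.9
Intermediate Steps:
h(U) = ¼ + U*(-4 - U)/8 (h(U) = ¼ + ((-4 - U)*U)/8 = ¼ + (U*(-4 - U))/8 = ¼ + U*(-4 - U)/8)
F = -267/8 (F = (-286 + (¼ - 1*3*3/2 - ((1*3)*3)²/8))/9 = (-286 + (¼ - 3*3/2 - (3*3)²/8))/9 = (-286 + (¼ - ½*9 - ⅛*9²))/9 = (-286 + (¼ - 9/2 - ⅛*81))/9 = (-286 + (¼ - 9/2 - 81/8))/9 = (-286 - 115/8)/9 = (⅑)*(-2403/8) = -267/8 ≈ -33.375)
F² = (-267/8)² = 71289/64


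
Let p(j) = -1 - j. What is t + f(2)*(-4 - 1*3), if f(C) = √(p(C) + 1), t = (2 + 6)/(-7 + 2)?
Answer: -8/5 - 7*I*√2 ≈ -1.6 - 9.8995*I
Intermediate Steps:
t = -8/5 (t = 8/(-5) = 8*(-⅕) = -8/5 ≈ -1.6000)
f(C) = √(-C) (f(C) = √((-1 - C) + 1) = √(-C))
t + f(2)*(-4 - 1*3) = -8/5 + √(-1*2)*(-4 - 1*3) = -8/5 + √(-2)*(-4 - 3) = -8/5 + (I*√2)*(-7) = -8/5 - 7*I*√2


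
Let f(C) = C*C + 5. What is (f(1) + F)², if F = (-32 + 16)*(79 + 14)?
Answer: 2196324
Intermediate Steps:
F = -1488 (F = -16*93 = -1488)
f(C) = 5 + C² (f(C) = C² + 5 = 5 + C²)
(f(1) + F)² = ((5 + 1²) - 1488)² = ((5 + 1) - 1488)² = (6 - 1488)² = (-1482)² = 2196324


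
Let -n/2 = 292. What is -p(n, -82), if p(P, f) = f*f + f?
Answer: -6642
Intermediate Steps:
n = -584 (n = -2*292 = -584)
p(P, f) = f + f**2 (p(P, f) = f**2 + f = f + f**2)
-p(n, -82) = -(-82)*(1 - 82) = -(-82)*(-81) = -1*6642 = -6642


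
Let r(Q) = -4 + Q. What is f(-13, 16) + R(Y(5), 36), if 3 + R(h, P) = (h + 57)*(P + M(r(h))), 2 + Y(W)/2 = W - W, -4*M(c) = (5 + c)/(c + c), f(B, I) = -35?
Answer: 119521/64 ≈ 1867.5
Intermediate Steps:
M(c) = -(5 + c)/(8*c) (M(c) = -(5 + c)/(4*(c + c)) = -(5 + c)/(4*(2*c)) = -(5 + c)*1/(2*c)/4 = -(5 + c)/(8*c))
Y(W) = -4 (Y(W) = -4 + 2*(W - W) = -4 + 2*0 = -4 + 0 = -4)
R(h, P) = -3 + (57 + h)*(P + (-1 - h)/(8*(-4 + h))) (R(h, P) = -3 + (h + 57)*(P + (-5 - (-4 + h))/(8*(-4 + h))) = -3 + (57 + h)*(P + (-5 + (4 - h))/(8*(-4 + h))) = -3 + (57 + h)*(P + (-1 - h)/(8*(-4 + h))))
f(-13, 16) + R(Y(5), 36) = -35 + (-57 - 57*(-4) - 1*(-4)*(1 - 4) + 8*(-4 - 4)*(-3 + 57*36 + 36*(-4)))/(8*(-4 - 4)) = -35 + (⅛)*(-57 + 228 - 1*(-4)*(-3) + 8*(-8)*(-3 + 2052 - 144))/(-8) = -35 + (⅛)*(-⅛)*(-57 + 228 - 12 + 8*(-8)*1905) = -35 + (⅛)*(-⅛)*(-57 + 228 - 12 - 121920) = -35 + (⅛)*(-⅛)*(-121761) = -35 + 121761/64 = 119521/64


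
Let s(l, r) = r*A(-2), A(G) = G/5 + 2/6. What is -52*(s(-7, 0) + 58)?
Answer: -3016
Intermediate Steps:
A(G) = 1/3 + G/5 (A(G) = G*(1/5) + 2*(1/6) = G/5 + 1/3 = 1/3 + G/5)
s(l, r) = -r/15 (s(l, r) = r*(1/3 + (1/5)*(-2)) = r*(1/3 - 2/5) = r*(-1/15) = -r/15)
-52*(s(-7, 0) + 58) = -52*(-1/15*0 + 58) = -52*(0 + 58) = -52*58 = -3016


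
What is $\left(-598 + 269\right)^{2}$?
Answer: $108241$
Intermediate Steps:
$\left(-598 + 269\right)^{2} = \left(-329\right)^{2} = 108241$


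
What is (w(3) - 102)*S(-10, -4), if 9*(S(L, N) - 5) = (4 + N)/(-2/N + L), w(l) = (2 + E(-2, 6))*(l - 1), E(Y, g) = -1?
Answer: -500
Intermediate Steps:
w(l) = -1 + l (w(l) = (2 - 1)*(l - 1) = 1*(-1 + l) = -1 + l)
S(L, N) = 5 + (4 + N)/(9*(L - 2/N)) (S(L, N) = 5 + ((4 + N)/(-2/N + L))/9 = 5 + ((4 + N)/(L - 2/N))/9 = 5 + (4 + N)/(9*(L - 2/N)))
(w(3) - 102)*S(-10, -4) = ((-1 + 3) - 102)*((-90 + (-4)² + 4*(-4) + 45*(-10)*(-4))/(9*(-2 - 10*(-4)))) = (2 - 102)*((-90 + 16 - 16 + 1800)/(9*(-2 + 40))) = -100*1710/(9*38) = -100*5 = -500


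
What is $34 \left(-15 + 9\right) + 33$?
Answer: $-171$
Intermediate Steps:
$34 \left(-15 + 9\right) + 33 = 34 \left(-6\right) + 33 = -204 + 33 = -171$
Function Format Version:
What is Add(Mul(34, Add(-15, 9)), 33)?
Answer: -171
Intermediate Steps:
Add(Mul(34, Add(-15, 9)), 33) = Add(Mul(34, -6), 33) = Add(-204, 33) = -171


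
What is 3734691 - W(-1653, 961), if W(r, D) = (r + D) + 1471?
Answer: 3733912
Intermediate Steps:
W(r, D) = 1471 + D + r (W(r, D) = (D + r) + 1471 = 1471 + D + r)
3734691 - W(-1653, 961) = 3734691 - (1471 + 961 - 1653) = 3734691 - 1*779 = 3734691 - 779 = 3733912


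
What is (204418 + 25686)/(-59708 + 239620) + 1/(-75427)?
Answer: 2169484312/1696277803 ≈ 1.2790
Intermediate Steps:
(204418 + 25686)/(-59708 + 239620) + 1/(-75427) = 230104/179912 - 1/75427 = 230104*(1/179912) - 1/75427 = 28763/22489 - 1/75427 = 2169484312/1696277803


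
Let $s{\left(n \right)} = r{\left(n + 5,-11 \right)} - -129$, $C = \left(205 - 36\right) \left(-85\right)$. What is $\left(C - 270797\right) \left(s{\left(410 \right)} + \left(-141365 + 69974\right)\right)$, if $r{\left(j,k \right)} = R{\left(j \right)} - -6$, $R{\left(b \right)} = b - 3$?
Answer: $20202016728$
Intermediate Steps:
$R{\left(b \right)} = -3 + b$
$r{\left(j,k \right)} = 3 + j$ ($r{\left(j,k \right)} = \left(-3 + j\right) - -6 = \left(-3 + j\right) + 6 = 3 + j$)
$C = -14365$ ($C = 169 \left(-85\right) = -14365$)
$s{\left(n \right)} = 137 + n$ ($s{\left(n \right)} = \left(3 + \left(n + 5\right)\right) - -129 = \left(3 + \left(5 + n\right)\right) + 129 = \left(8 + n\right) + 129 = 137 + n$)
$\left(C - 270797\right) \left(s{\left(410 \right)} + \left(-141365 + 69974\right)\right) = \left(-14365 - 270797\right) \left(\left(137 + 410\right) + \left(-141365 + 69974\right)\right) = - 285162 \left(547 - 71391\right) = \left(-285162\right) \left(-70844\right) = 20202016728$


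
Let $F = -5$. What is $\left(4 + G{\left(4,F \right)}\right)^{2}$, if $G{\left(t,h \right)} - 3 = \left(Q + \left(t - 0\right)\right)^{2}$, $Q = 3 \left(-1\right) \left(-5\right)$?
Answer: $135424$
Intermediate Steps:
$Q = 15$ ($Q = \left(-3\right) \left(-5\right) = 15$)
$G{\left(t,h \right)} = 3 + \left(15 + t\right)^{2}$ ($G{\left(t,h \right)} = 3 + \left(15 + \left(t - 0\right)\right)^{2} = 3 + \left(15 + \left(t + 0\right)\right)^{2} = 3 + \left(15 + t\right)^{2}$)
$\left(4 + G{\left(4,F \right)}\right)^{2} = \left(4 + \left(3 + \left(15 + 4\right)^{2}\right)\right)^{2} = \left(4 + \left(3 + 19^{2}\right)\right)^{2} = \left(4 + \left(3 + 361\right)\right)^{2} = \left(4 + 364\right)^{2} = 368^{2} = 135424$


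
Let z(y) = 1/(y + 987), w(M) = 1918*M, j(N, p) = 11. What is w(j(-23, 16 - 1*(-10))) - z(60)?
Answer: 22089605/1047 ≈ 21098.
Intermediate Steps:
z(y) = 1/(987 + y)
w(j(-23, 16 - 1*(-10))) - z(60) = 1918*11 - 1/(987 + 60) = 21098 - 1/1047 = 22089605/1047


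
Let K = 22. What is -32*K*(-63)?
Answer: 44352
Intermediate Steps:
-32*K*(-63) = -32*22*(-63) = -704*(-63) = 44352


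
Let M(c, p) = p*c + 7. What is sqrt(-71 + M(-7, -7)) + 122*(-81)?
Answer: -9882 + I*sqrt(15) ≈ -9882.0 + 3.873*I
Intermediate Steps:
M(c, p) = 7 + c*p (M(c, p) = c*p + 7 = 7 + c*p)
sqrt(-71 + M(-7, -7)) + 122*(-81) = sqrt(-71 + (7 - 7*(-7))) + 122*(-81) = sqrt(-71 + (7 + 49)) - 9882 = sqrt(-71 + 56) - 9882 = sqrt(-15) - 9882 = I*sqrt(15) - 9882 = -9882 + I*sqrt(15)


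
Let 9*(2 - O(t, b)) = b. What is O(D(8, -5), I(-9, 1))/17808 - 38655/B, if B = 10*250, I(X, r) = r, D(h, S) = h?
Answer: -309763583/20034000 ≈ -15.462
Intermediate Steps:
O(t, b) = 2 - b/9
B = 2500
O(D(8, -5), I(-9, 1))/17808 - 38655/B = (2 - ⅑*1)/17808 - 38655/2500 = (2 - ⅑)*(1/17808) - 38655*1/2500 = (17/9)*(1/17808) - 7731/500 = 17/160272 - 7731/500 = -309763583/20034000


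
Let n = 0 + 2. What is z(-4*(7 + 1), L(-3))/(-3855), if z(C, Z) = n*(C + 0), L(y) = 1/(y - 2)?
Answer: 64/3855 ≈ 0.016602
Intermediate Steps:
n = 2
L(y) = 1/(-2 + y)
z(C, Z) = 2*C (z(C, Z) = 2*(C + 0) = 2*C)
z(-4*(7 + 1), L(-3))/(-3855) = (2*(-4*(7 + 1)))/(-3855) = (2*(-4*8))*(-1/3855) = (2*(-32))*(-1/3855) = -64*(-1/3855) = 64/3855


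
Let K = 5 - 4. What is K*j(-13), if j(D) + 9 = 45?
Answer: 36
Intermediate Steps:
j(D) = 36 (j(D) = -9 + 45 = 36)
K = 1
K*j(-13) = 1*36 = 36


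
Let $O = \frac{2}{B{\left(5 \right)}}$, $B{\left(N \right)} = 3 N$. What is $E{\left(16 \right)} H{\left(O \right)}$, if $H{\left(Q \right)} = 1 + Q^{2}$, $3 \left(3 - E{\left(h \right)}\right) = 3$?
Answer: $\frac{458}{225} \approx 2.0356$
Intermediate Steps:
$E{\left(h \right)} = 2$ ($E{\left(h \right)} = 3 - 1 = 2$)
$O = \frac{2}{15}$ ($O = \frac{2}{3 \cdot 5} = \frac{2}{15} \approx 0.13333$)
$E{\left(16 \right)} H{\left(O \right)} = 2 \left(1 + \left(\frac{2}{15}\right)^{2}\right) = 2 \left(1 + \frac{4}{225}\right) = 2 \cdot \frac{229}{225} = \frac{458}{225}$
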